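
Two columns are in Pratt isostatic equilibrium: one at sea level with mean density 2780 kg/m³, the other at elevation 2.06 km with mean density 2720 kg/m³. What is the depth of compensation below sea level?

ρ_ref D = ρ (D + h) → D (ρ_ref − ρ) = ρ h.
D = ρ h/(ρ_ref − ρ) = 2720 × 2.06 km/(2780 − 2720) = 93.4 km.

93.4 km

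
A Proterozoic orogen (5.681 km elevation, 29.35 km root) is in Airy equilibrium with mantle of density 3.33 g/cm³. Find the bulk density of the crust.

ρ_c h = (ρ_m − ρ_c) r → ρ_c (h + r) = ρ_m r → ρ_c = ρ_m r / (h + r).
ρ_c = 3.33 × 29.35 km / (5.681 km + 29.35 km) = 2.79 g/cm³.

2.79 g/cm³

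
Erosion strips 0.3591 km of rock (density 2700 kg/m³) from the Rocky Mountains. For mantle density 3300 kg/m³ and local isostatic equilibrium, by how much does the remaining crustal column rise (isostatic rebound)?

0.294 km

Unloading: uplift u = e ρ_c/ρ_m = 0.3591 km × 2700/3300 = 0.294 km.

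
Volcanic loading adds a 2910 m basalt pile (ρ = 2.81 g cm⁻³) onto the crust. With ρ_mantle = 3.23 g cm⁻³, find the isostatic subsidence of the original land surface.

Subaerial loading: s = t ρ_load / ρ_m.
s = 2910 m × 2.81/3.23 = 2530 m.

2530 m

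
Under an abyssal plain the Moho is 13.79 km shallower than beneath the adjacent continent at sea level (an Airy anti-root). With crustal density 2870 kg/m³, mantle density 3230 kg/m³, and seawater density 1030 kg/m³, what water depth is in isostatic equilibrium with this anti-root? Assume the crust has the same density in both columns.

Replacing a thickness d of crust by seawater at the top must be balanced by replacing crust with mantle at the base: d (ρ_c − ρ_w) = a (ρ_m − ρ_c).
d = a (ρ_m − ρ_c)/(ρ_c − ρ_w) = 13.79 km × 360/1840 = 2.7 km.

2.7 km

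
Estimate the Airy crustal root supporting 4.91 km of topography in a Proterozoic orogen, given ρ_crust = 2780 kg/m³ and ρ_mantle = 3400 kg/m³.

22 km

For local isostatic compensation: the weight of the topography is balanced by the buoyancy of the root, ρ_c h = (ρ_m − ρ_c) r.
r = h · ρ_c / (ρ_m − ρ_c) = 4.91 km × 2780 / (3400 − 2780) = 22 km.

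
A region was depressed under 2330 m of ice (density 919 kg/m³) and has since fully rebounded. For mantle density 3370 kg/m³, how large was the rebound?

Removing the load lets mantle flow back in; uplift u satisfies ρ_ice t = ρ_m u.
u = t ρ_ice/ρ_m = 2330 m × 919/3370 = 635 m.

635 m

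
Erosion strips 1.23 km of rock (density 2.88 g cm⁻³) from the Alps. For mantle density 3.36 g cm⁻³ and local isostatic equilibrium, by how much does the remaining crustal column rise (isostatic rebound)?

1.05 km

Unloading: uplift u = e ρ_c/ρ_m = 1.23 km × 2.88/3.36 = 1.05 km.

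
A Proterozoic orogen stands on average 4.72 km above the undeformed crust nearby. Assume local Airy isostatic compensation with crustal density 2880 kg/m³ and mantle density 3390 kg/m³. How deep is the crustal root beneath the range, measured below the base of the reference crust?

26.7 km

For local isostatic compensation: the weight of the topography is balanced by the buoyancy of the root, ρ_c h = (ρ_m − ρ_c) r.
r = h · ρ_c / (ρ_m − ρ_c) = 4.72 km × 2880 / (3390 − 2880) = 26.7 km.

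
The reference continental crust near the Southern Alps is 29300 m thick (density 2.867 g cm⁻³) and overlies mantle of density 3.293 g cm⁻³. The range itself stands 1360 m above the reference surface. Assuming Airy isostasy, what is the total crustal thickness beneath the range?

39800 m

Root depth r = h ρ_c / (ρ_m − ρ_c) = 1360 m × 2.867 / 0.426 = 9153 m.
Total thickness = T + h + r = 29300 m + 1360 m + 9153 m = 39800 m.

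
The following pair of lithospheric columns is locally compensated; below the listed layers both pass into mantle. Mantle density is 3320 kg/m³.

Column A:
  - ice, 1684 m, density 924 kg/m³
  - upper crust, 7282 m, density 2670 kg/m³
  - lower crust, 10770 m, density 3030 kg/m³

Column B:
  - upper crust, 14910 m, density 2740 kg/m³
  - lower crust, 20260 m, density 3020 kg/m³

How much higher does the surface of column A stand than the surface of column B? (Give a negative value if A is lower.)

For any compensation level in the mantle, the mantle terms cancel and isostasy reduces to e = (Σt_A − Σt_B) − (Σ(ρt)_A − Σ(ρt)_B) / ρ_m.
Σt_A = 19736 m; Σt_B = 35170 m; Σ(ρt)_A = 53632056; Σ(ρt)_B = 102038600 (in m·kg/m³).
e = (19736 − 35170) − (53632056 − 102038600) / 3320 = −854 m.

−854 m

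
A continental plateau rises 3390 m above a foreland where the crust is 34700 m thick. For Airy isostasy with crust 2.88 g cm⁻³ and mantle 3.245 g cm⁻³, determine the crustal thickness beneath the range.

64800 m

Root depth r = h ρ_c / (ρ_m − ρ_c) = 3390 m × 2.88 / 0.365 = 26750 m.
Total thickness = T + h + r = 34700 m + 3390 m + 26750 m = 64800 m.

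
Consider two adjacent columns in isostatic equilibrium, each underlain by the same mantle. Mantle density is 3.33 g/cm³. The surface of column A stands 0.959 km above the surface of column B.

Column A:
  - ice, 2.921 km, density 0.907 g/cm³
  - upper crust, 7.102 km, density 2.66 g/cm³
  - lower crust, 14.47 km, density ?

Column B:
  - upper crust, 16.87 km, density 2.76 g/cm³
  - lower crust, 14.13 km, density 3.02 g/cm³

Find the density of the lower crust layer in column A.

2.96 g/cm³

Take the compensation level at the base of the deeper column (depth z_c below the surface of column A) and equate Σ ρ_i t_i down to z_c; mantle fills any gap and the z_c terms cancel.
Column A: 2.921×0.907 + 7.102×2.66 + 14.47×ρ + (z_c − 24.493)×3.33
Column B: 0.959×0 + 16.87×2.76 + 14.13×3.02 + (z_c − 0.959 − 31)×3.33
The z_c×3.33 term appears on both sides and cancels. Collect the known terms of each column as K = Σ(ρt)_known − 3.33 × (depth of known layers): K_A = 21.540667 − 3.33×24.493 = −60.021023; K_B = 89.2338 − 3.33×(0.959 + 31) = −17.18967.
Balance: K_A + 14.47×ρ = K_B, so ρ = (K_B − K_A)/14.47 = 42.8314/14.47 = 2.96 g/cm³.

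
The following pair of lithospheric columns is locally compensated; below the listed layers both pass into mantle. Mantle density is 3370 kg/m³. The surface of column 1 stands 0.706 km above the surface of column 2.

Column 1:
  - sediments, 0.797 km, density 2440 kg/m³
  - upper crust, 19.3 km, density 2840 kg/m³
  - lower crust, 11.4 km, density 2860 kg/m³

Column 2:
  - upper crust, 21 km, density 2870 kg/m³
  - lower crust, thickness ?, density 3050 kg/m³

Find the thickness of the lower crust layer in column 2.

Take the compensation level at the base of the deeper column (depth z_c below the surface of column 1) and equate Σ ρ_i t_i down to z_c; mantle fills any gap and the z_c terms cancel.
Column 1: 0.797×2440 + 19.3×2840 + 11.4×2860 + (z_c − 31.497)×3370
Column 2: 0.706×0 + 21×2870 + x×3050 + (z_c − 0.706 − 21 − x)×3370
The z_c×3370 term appears on both sides and cancels. Collect the known terms of each column as K = Σ(ρt)_known − 3370 × (depth of known layers): K_1 = 89360.68 − 3370×31.497 = −16784.21; K_2 = 60270 − 3370×(0.706 + 21) = −12879.22.
Balance: K_1 = K_2 − x×(3370 − 3050), so x = (K_2 − K_1)/(3370 − 3050) = 3904.99/320 = 12.2 km.

12.2 km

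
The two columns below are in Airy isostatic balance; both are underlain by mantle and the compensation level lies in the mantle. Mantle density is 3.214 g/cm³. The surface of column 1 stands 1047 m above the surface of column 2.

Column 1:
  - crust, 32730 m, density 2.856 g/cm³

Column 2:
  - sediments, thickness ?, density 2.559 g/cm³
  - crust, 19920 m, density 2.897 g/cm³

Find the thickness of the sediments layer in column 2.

3110 m

Take the compensation level at the base of the deeper column (depth z_c below the surface of column 1) and equate Σ ρ_i t_i down to z_c; mantle fills any gap and the z_c terms cancel.
Column 1: 32730×2.856 + (z_c − 32730)×3.214
Column 2: 1047×0 + x×2.559 + 19920×2.897 + (z_c − 1047 − 19920 − x)×3.214
The z_c×3.214 term appears on both sides and cancels. Collect the known terms of each column as K = Σ(ρt)_known − 3.214 × (depth of known layers): K_1 = 93476.88 − 3.214×32730 = −11717.34; K_2 = 57708.24 − 3.214×(1047 + 19920) = −9679.698.
Balance: K_1 = K_2 − x×(3.214 − 2.559), so x = (K_2 − K_1)/(3.214 − 2.559) = 2037.64/0.655 = 3110 m.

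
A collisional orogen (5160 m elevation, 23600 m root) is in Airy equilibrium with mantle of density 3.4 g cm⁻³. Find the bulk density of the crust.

ρ_c h = (ρ_m − ρ_c) r → ρ_c (h + r) = ρ_m r → ρ_c = ρ_m r / (h + r).
ρ_c = 3.4 × 23600 m / (5160 m + 23600 m) = 2.79 g cm⁻³.

2.79 g cm⁻³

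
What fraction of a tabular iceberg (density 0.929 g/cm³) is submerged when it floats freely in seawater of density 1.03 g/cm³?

90.2%

Submerged fraction = ρ_obj/ρ_fluid = 0.929/1.03 = 90.2%.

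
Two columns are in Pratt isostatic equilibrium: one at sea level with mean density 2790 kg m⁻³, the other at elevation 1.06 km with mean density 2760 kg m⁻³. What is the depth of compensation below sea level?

97.5 km

ρ_ref D = ρ (D + h) → D (ρ_ref − ρ) = ρ h.
D = ρ h/(ρ_ref − ρ) = 2760 × 1.06 km/(2790 − 2760) = 97.5 km.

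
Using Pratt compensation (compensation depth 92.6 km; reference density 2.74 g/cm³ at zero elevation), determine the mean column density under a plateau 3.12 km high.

2.65 g/cm³

Pratt balance: ρ_ref D = ρ (D + h).
ρ = ρ_ref D/(D + h) = 2.74 × 92.6 km/(92.6 km + 3.12 km) = 2.65 g/cm³.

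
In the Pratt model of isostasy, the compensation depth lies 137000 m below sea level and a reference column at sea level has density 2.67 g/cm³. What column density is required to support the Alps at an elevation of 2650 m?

2.62 g/cm³

Pratt balance: ρ_ref D = ρ (D + h).
ρ = ρ_ref D/(D + h) = 2.67 × 137000 m/(137000 m + 2650 m) = 2.62 g/cm³.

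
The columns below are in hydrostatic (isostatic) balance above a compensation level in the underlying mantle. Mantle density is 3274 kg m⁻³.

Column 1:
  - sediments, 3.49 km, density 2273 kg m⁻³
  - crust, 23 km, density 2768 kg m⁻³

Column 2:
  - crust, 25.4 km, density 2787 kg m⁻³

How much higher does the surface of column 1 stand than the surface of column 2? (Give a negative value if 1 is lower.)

0.844 km

For any compensation level in the mantle, the mantle terms cancel and isostasy reduces to e = (Σt_1 − Σt_2) − (Σ(ρt)_1 − Σ(ρt)_2) / ρ_m.
Σt_1 = 26.49 km; Σt_2 = 25.4 km; Σ(ρt)_1 = 71596.77; Σ(ρt)_2 = 70789.8 (in km·kg m⁻³).
e = (26.49 − 25.4) − (71596.77 − 70789.8) / 3274 = 0.844 km.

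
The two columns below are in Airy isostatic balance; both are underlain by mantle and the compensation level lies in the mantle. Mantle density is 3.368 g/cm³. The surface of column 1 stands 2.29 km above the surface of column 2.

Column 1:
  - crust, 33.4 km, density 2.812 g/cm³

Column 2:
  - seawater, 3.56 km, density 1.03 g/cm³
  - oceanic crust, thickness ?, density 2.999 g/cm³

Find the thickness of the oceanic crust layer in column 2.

6.87 km

Take the compensation level at the base of the deeper column (depth z_c below the surface of column 1) and equate Σ ρ_i t_i down to z_c; mantle fills any gap and the z_c terms cancel.
Column 1: 33.4×2.812 + (z_c − 33.4)×3.368
Column 2: 2.29×0 + 3.56×1.03 + x×2.999 + (z_c − 2.29 − 3.56 − x)×3.368
The z_c×3.368 term appears on both sides and cancels. Collect the known terms of each column as K = Σ(ρt)_known − 3.368 × (depth of known layers): K_1 = 93.9208 − 3.368×33.4 = −18.5704; K_2 = 3.6668 − 3.368×(2.29 + 3.56) = −16.036.
Balance: K_1 = K_2 − x×(3.368 − 2.999), so x = (K_2 − K_1)/(3.368 − 2.999) = 2.5344/0.369 = 6.87 km.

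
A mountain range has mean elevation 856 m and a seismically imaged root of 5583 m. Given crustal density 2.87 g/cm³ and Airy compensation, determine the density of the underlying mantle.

3.31 g/cm³

Airy balance: ρ_c h = (ρ_m − ρ_c) r → ρ_m = ρ_c (1 + h/r).
ρ_m = 2.87 × (1 + 856 m/5583 m) = 3.31 g/cm³.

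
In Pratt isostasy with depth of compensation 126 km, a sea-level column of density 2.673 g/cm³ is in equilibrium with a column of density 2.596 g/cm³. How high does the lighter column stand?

ρ_ref D = ρ (D + h) → h = D (ρ_ref − ρ)/ρ.
h = 126 km × (2.673 − 2.596)/2.596 = 3.74 km.

3.74 km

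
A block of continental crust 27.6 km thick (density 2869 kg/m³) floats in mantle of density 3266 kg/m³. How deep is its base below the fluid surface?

24.2 km

Draft d = t ρ_obj/ρ_fluid = 27.6 km × 2869/3266 = 24.2 km.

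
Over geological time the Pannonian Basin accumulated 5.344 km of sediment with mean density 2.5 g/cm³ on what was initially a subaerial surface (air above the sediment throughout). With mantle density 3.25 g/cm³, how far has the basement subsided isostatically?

Subaerial load: s = t ρ_sed / ρ_m = 5.344 km × 2.5/3.25 = 4.11 km.

4.11 km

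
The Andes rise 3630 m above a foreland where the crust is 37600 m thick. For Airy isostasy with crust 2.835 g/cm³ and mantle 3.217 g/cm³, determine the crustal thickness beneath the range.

Root depth r = h ρ_c / (ρ_m − ρ_c) = 3630 m × 2.835 / 0.382 = 26940 m.
Total thickness = T + h + r = 37600 m + 3630 m + 26940 m = 68200 m.

68200 m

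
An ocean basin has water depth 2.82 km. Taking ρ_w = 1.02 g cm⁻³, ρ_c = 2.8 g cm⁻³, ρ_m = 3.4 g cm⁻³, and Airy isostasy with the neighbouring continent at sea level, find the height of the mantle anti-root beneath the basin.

8.37 km

Isostatic balance requires: replacing crust with seawater at the top is compensated by replacing crust with mantle at the base: d (ρ_c − ρ_w) = a (ρ_m − ρ_c).
a = d (ρ_c − ρ_w)/(ρ_m − ρ_c) = 2.82 km × 1.78/0.6 = 8.37 km.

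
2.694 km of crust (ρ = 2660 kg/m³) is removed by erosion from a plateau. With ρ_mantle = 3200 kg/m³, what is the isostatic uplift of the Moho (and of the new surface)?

Unloading: uplift u = e ρ_c/ρ_m = 2.694 km × 2660/3200 = 2.24 km.

2.24 km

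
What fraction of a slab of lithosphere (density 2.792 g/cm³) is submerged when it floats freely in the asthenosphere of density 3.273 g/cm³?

85.3%

Submerged fraction = ρ_obj/ρ_fluid = 2.792/3.273 = 85.3%.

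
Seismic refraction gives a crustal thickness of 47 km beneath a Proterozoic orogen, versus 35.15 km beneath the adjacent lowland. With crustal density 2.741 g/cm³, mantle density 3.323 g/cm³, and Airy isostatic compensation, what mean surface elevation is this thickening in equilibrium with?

2.08 km

Excess crust Δ = 47 km − 35.15 km = 11.85 km, split between elevation h and root r with h + r = Δ.
Airy balance ρ_c h = (ρ_m − ρ_c) r gives r = h ρ_c/(ρ_m − ρ_c), so h (1 + ρ_c/(ρ_m − ρ_c)) = Δ, i.e. h = Δ (ρ_m − ρ_c)/ρ_m.
h = 11.85 km × 0.582/3.323 = 2.08 km.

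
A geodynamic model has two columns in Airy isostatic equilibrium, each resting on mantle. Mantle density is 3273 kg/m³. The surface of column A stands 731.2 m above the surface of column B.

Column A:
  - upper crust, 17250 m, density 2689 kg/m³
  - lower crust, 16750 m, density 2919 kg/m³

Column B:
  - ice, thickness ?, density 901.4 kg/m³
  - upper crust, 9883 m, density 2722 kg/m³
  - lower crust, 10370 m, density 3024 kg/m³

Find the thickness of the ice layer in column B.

Take the compensation level at the base of the deeper column (depth z_c below the surface of column A) and equate Σ ρ_i t_i down to z_c; mantle fills any gap and the z_c terms cancel.
Column A: 17250×2689 + 16750×2919 + (z_c − 34000)×3273
Column B: 731.2×0 + x×901.4 + 9883×2722 + 10370×3024 + (z_c − 731.2 − 20253 − x)×3273
The z_c×3273 term appears on both sides and cancels. Collect the known terms of each column as K = Σ(ρt)_known − 3273 × (depth of known layers): K_A = 95278500 − 3273×34000 = −16003500; K_B = 58260406 − 3273×(731.2 + 20253) = −10420880.6.
Balance: K_A = K_B − x×(3273 − 901.4), so x = (K_B − K_A)/(3273 − 901.4) = 5582620/2371.6 = 2350 m.

2350 m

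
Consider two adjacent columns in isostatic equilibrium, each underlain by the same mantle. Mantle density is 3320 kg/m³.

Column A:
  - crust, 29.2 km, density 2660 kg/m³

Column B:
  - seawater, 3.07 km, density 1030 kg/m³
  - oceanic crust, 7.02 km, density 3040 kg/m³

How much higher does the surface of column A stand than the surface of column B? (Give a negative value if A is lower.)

3.1 km

For any compensation level in the mantle, the mantle terms cancel and isostasy reduces to e = (Σt_A − Σt_B) − (Σ(ρt)_A − Σ(ρt)_B) / ρ_m.
Σt_A = 29.2 km; Σt_B = 10.09 km; Σ(ρt)_A = 77672; Σ(ρt)_B = 24502.9 (in km·kg/m³).
e = (29.2 − 10.09) − (77672 − 24502.9) / 3320 = 3.1 km.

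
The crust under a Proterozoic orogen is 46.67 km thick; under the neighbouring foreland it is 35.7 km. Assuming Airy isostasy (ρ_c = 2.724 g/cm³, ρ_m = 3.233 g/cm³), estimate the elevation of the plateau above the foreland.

1.73 km

Excess crust Δ = 46.67 km − 35.7 km = 10.97 km, split between elevation h and root r with h + r = Δ.
Airy balance ρ_c h = (ρ_m − ρ_c) r gives r = h ρ_c/(ρ_m − ρ_c), so h (1 + ρ_c/(ρ_m − ρ_c)) = Δ, i.e. h = Δ (ρ_m − ρ_c)/ρ_m.
h = 10.97 km × 0.509/3.233 = 1.73 km.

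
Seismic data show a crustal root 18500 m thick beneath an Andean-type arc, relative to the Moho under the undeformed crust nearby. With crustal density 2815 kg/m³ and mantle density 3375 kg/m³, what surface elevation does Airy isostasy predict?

3680 m

In Airy isostatic equilibrium: ρ_c h = (ρ_m − ρ_c) r.
h = r (ρ_m − ρ_c) / ρ_c = 18500 m × (3375 − 2815) / 2815 = 3680 m.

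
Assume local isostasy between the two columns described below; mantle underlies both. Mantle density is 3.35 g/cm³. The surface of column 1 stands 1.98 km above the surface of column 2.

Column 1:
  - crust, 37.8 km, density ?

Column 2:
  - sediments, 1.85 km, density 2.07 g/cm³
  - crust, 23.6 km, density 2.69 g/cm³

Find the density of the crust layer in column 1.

2.7 g/cm³

Take the compensation level at the base of the deeper column (depth z_c below the surface of column 1) and equate Σ ρ_i t_i down to z_c; mantle fills any gap and the z_c terms cancel.
Column 1: 37.8×ρ + (z_c − 37.8)×3.35
Column 2: 1.98×0 + 1.85×2.07 + 23.6×2.69 + (z_c − 1.98 − 25.45)×3.35
The z_c×3.35 term appears on both sides and cancels. Collect the known terms of each column as K = Σ(ρt)_known − 3.35 × (depth of known layers): K_1 = 0 − 3.35×37.8 = −126.63; K_2 = 67.3135 − 3.35×(1.98 + 25.45) = −24.577.
Balance: K_1 + 37.8×ρ = K_2, so ρ = (K_2 − K_1)/37.8 = 102.053/37.8 = 2.7 g/cm³.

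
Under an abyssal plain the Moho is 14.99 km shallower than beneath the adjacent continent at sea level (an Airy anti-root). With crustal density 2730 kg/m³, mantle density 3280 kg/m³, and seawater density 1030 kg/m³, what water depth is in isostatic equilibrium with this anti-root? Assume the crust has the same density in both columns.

Replacing a thickness d of crust by seawater at the top must be balanced by replacing crust with mantle at the base: d (ρ_c − ρ_w) = a (ρ_m − ρ_c).
d = a (ρ_m − ρ_c)/(ρ_c − ρ_w) = 14.99 km × 550/1700 = 4.85 km.

4.85 km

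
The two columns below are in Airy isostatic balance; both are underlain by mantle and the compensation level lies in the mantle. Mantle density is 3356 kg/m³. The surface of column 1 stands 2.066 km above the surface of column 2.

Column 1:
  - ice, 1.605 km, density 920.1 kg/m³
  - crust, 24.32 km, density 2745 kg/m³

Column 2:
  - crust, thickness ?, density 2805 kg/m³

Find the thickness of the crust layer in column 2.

21.5 km

Take the compensation level at the base of the deeper column (depth z_c below the surface of column 1) and equate Σ ρ_i t_i down to z_c; mantle fills any gap and the z_c terms cancel.
Column 1: 1.605×920.1 + 24.32×2745 + (z_c − 25.925)×3356
Column 2: 2.066×0 + x×2805 + (z_c − 2.066 − 0 − x)×3356
The z_c×3356 term appears on both sides and cancels. Collect the known terms of each column as K = Σ(ρt)_known − 3356 × (depth of known layers): K_1 = 68235.1605 − 3356×25.925 = −18769.1395; K_2 = 0 − 3356×(2.066 + 0) = −6933.496.
Balance: K_1 = K_2 − x×(3356 − 2805), so x = (K_2 − K_1)/(3356 − 2805) = 11835.6/551 = 21.5 km.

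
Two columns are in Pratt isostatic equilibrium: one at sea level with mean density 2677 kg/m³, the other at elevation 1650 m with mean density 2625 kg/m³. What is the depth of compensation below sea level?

83300 m

ρ_ref D = ρ (D + h) → D (ρ_ref − ρ) = ρ h.
D = ρ h/(ρ_ref − ρ) = 2625 × 1650 m/(2677 − 2625) = 83300 m.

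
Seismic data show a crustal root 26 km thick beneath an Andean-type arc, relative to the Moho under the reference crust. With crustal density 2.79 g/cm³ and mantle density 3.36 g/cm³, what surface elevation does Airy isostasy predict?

5.31 km

In Airy isostatic equilibrium: ρ_c h = (ρ_m − ρ_c) r.
h = r (ρ_m − ρ_c) / ρ_c = 26 km × (3.36 − 2.79) / 2.79 = 5.31 km.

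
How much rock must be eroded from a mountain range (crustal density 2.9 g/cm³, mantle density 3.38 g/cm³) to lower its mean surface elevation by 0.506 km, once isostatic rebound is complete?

3.56 km

Net drop Δ = e − u = e − e ρ_c/ρ_m = e (ρ_m − ρ_c)/ρ_m.
e = Δ ρ_m/(ρ_m − ρ_c) = 0.506 km × 3.38/0.48 = 3.56 km.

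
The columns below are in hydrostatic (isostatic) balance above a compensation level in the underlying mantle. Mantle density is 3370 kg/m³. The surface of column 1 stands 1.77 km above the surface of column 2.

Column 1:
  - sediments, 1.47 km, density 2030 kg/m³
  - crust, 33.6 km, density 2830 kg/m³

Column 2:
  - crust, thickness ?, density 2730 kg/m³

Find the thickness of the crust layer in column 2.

22.1 km

Take the compensation level at the base of the deeper column (depth z_c below the surface of column 1) and equate Σ ρ_i t_i down to z_c; mantle fills any gap and the z_c terms cancel.
Column 1: 1.47×2030 + 33.6×2830 + (z_c − 35.07)×3370
Column 2: 1.77×0 + x×2730 + (z_c − 1.77 − 0 − x)×3370
The z_c×3370 term appears on both sides and cancels. Collect the known terms of each column as K = Σ(ρt)_known − 3370 × (depth of known layers): K_1 = 98072.1 − 3370×35.07 = −20113.8; K_2 = 0 − 3370×(1.77 + 0) = −5964.9.
Balance: K_1 = K_2 − x×(3370 − 2730), so x = (K_2 − K_1)/(3370 − 2730) = 14148.9/640 = 22.1 km.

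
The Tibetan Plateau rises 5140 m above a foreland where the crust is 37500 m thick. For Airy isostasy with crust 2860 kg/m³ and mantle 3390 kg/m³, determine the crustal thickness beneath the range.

Root depth r = h ρ_c / (ρ_m − ρ_c) = 5140 m × 2860 / 530 = 27740 m.
Total thickness = T + h + r = 37500 m + 5140 m + 27740 m = 70400 m.

70400 m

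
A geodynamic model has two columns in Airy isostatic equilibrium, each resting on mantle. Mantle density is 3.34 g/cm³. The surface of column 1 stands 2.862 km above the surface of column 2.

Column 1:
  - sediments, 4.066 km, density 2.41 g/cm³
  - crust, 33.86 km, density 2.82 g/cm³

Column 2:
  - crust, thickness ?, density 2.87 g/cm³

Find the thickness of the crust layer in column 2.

Take the compensation level at the base of the deeper column (depth z_c below the surface of column 1) and equate Σ ρ_i t_i down to z_c; mantle fills any gap and the z_c terms cancel.
Column 1: 4.066×2.41 + 33.86×2.82 + (z_c − 37.926)×3.34
Column 2: 2.862×0 + x×2.87 + (z_c − 2.862 − 0 − x)×3.34
The z_c×3.34 term appears on both sides and cancels. Collect the known terms of each column as K = Σ(ρt)_known − 3.34 × (depth of known layers): K_1 = 105.28426 − 3.34×37.926 = −21.38858; K_2 = 0 − 3.34×(2.862 + 0) = −9.55908.
Balance: K_1 = K_2 − x×(3.34 − 2.87), so x = (K_2 − K_1)/(3.34 − 2.87) = 11.8295/0.47 = 25.2 km.

25.2 km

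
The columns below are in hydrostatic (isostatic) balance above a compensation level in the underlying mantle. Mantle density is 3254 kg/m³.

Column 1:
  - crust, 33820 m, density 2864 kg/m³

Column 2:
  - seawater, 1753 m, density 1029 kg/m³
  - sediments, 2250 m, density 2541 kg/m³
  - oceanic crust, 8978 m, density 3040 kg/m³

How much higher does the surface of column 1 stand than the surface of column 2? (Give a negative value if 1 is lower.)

1770 m

For any compensation level in the mantle, the mantle terms cancel and isostasy reduces to e = (Σt_1 − Σt_2) − (Σ(ρt)_1 − Σ(ρt)_2) / ρ_m.
Σt_1 = 33820 m; Σt_2 = 12981 m; Σ(ρt)_1 = 96860480; Σ(ρt)_2 = 34814207 (in m·kg/m³).
e = (33820 − 12981) − (96860480 − 34814207) / 3254 = 1770 m.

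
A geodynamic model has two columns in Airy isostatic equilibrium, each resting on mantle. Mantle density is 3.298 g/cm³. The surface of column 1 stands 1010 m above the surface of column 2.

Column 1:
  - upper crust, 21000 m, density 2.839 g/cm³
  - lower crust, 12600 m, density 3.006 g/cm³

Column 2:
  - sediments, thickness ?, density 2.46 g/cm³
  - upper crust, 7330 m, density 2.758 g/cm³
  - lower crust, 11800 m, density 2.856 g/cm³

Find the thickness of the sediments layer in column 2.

Take the compensation level at the base of the deeper column (depth z_c below the surface of column 1) and equate Σ ρ_i t_i down to z_c; mantle fills any gap and the z_c terms cancel.
Column 1: 21000×2.839 + 12600×3.006 + (z_c − 33600)×3.298
Column 2: 1010×0 + x×2.46 + 7330×2.758 + 11800×2.856 + (z_c − 1010 − 19130 − x)×3.298
The z_c×3.298 term appears on both sides and cancels. Collect the known terms of each column as K = Σ(ρt)_known − 3.298 × (depth of known layers): K_1 = 97494.6 − 3.298×33600 = −13318.2; K_2 = 53916.94 − 3.298×(1010 + 19130) = −12504.78.
Balance: K_1 = K_2 − x×(3.298 − 2.46), so x = (K_2 − K_1)/(3.298 − 2.46) = 813.42/0.838 = 971 m.

971 m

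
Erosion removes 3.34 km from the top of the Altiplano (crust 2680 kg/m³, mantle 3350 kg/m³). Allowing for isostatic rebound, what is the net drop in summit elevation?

Rebound u = e ρ_c/ρ_m = 3.34 km × 2680/3350 = 2.672 km.
Net surface drop = e − u = 3.34 km − 2.672 km = e (ρ_m − ρ_c)/ρ_m = 0.668 km.

0.668 km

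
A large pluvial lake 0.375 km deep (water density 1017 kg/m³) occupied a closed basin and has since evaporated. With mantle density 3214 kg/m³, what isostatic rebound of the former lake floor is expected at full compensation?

u = d ρ_w/ρ_m = 0.375 km × 1017/3214 = 0.119 km.

0.119 km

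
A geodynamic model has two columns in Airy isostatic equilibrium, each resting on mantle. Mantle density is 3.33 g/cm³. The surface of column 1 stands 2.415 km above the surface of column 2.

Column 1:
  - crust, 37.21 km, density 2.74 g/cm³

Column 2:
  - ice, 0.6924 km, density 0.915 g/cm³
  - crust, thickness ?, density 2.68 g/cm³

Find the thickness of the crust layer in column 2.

Take the compensation level at the base of the deeper column (depth z_c below the surface of column 1) and equate Σ ρ_i t_i down to z_c; mantle fills any gap and the z_c terms cancel.
Column 1: 37.21×2.74 + (z_c − 37.21)×3.33
Column 2: 2.415×0 + 0.6924×0.915 + x×2.68 + (z_c − 2.415 − 0.6924 − x)×3.33
The z_c×3.33 term appears on both sides and cancels. Collect the known terms of each column as K = Σ(ρt)_known − 3.33 × (depth of known layers): K_1 = 101.9554 − 3.33×37.21 = −21.9539; K_2 = 0.633546 − 3.33×(2.415 + 0.6924) = −9.714096.
Balance: K_1 = K_2 − x×(3.33 − 2.68), so x = (K_2 − K_1)/(3.33 − 2.68) = 12.2398/0.65 = 18.8 km.

18.8 km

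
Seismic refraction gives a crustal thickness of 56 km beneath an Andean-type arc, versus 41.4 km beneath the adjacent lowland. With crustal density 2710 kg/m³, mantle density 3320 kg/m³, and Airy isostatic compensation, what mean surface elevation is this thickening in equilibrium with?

Excess crust Δ = 56 km − 41.4 km = 14.6 km, split between elevation h and root r with h + r = Δ.
Airy balance ρ_c h = (ρ_m − ρ_c) r gives r = h ρ_c/(ρ_m − ρ_c), so h (1 + ρ_c/(ρ_m − ρ_c)) = Δ, i.e. h = Δ (ρ_m − ρ_c)/ρ_m.
h = 14.6 km × 610/3320 = 2.68 km.

2.68 km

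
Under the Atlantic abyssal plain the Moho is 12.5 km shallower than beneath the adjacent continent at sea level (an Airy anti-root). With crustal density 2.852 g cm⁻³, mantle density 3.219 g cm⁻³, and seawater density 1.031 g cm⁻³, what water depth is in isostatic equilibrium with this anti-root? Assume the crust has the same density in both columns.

2.52 km

Replacing a thickness d of crust by seawater at the top must be balanced by replacing crust with mantle at the base: d (ρ_c − ρ_w) = a (ρ_m − ρ_c).
d = a (ρ_m − ρ_c)/(ρ_c − ρ_w) = 12.5 km × 0.367/1.821 = 2.52 km.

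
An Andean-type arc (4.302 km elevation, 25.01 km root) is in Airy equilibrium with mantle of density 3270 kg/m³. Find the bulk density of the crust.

2790 kg/m³

ρ_c h = (ρ_m − ρ_c) r → ρ_c (h + r) = ρ_m r → ρ_c = ρ_m r / (h + r).
ρ_c = 3270 × 25.01 km / (4.302 km + 25.01 km) = 2790 kg/m³.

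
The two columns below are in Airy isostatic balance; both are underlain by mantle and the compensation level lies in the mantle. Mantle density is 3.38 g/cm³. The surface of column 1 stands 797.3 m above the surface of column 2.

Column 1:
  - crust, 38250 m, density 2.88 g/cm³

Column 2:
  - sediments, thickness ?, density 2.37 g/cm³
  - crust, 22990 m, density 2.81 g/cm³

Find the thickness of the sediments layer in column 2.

Take the compensation level at the base of the deeper column (depth z_c below the surface of column 1) and equate Σ ρ_i t_i down to z_c; mantle fills any gap and the z_c terms cancel.
Column 1: 38250×2.88 + (z_c − 38250)×3.38
Column 2: 797.3×0 + x×2.37 + 22990×2.81 + (z_c − 797.3 − 22990 − x)×3.38
The z_c×3.38 term appears on both sides and cancels. Collect the known terms of each column as K = Σ(ρt)_known − 3.38 × (depth of known layers): K_1 = 110160 − 3.38×38250 = −19125; K_2 = 64601.9 − 3.38×(797.3 + 22990) = −15799.174.
Balance: K_1 = K_2 − x×(3.38 − 2.37), so x = (K_2 − K_1)/(3.38 − 2.37) = 3325.83/1.01 = 3290 m.

3290 m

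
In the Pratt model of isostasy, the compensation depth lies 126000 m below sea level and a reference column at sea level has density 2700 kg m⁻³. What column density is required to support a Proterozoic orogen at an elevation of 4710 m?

Pratt balance: ρ_ref D = ρ (D + h).
ρ = ρ_ref D/(D + h) = 2700 × 126000 m/(126000 m + 4710 m) = 2600 kg m⁻³.

2600 kg m⁻³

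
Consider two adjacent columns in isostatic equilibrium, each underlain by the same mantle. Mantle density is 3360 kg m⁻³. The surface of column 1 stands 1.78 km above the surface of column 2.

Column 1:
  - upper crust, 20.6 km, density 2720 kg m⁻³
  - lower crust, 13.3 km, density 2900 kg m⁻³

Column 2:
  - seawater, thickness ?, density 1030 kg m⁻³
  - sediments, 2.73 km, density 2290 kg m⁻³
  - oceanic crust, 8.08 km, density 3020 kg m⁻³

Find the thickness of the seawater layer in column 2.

3.28 km

Take the compensation level at the base of the deeper column (depth z_c below the surface of column 1) and equate Σ ρ_i t_i down to z_c; mantle fills any gap and the z_c terms cancel.
Column 1: 20.6×2720 + 13.3×2900 + (z_c − 33.9)×3360
Column 2: 1.78×0 + x×1030 + 2.73×2290 + 8.08×3020 + (z_c − 1.78 − 10.81 − x)×3360
The z_c×3360 term appears on both sides and cancels. Collect the known terms of each column as K = Σ(ρt)_known − 3360 × (depth of known layers): K_1 = 94602 − 3360×33.9 = −19302; K_2 = 30653.3 − 3360×(1.78 + 10.81) = −11649.1.
Balance: K_1 = K_2 − x×(3360 − 1030), so x = (K_2 − K_1)/(3360 − 1030) = 7652.9/2330 = 3.28 km.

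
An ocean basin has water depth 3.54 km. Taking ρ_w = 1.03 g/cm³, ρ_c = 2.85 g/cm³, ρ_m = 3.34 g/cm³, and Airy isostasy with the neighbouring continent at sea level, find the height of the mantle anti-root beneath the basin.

Balancing pressure at the compensation depth: replacing crust with seawater at the top is compensated by replacing crust with mantle at the base: d (ρ_c − ρ_w) = a (ρ_m − ρ_c).
a = d (ρ_c − ρ_w)/(ρ_m − ρ_c) = 3.54 km × 1.82/0.49 = 13.1 km.

13.1 km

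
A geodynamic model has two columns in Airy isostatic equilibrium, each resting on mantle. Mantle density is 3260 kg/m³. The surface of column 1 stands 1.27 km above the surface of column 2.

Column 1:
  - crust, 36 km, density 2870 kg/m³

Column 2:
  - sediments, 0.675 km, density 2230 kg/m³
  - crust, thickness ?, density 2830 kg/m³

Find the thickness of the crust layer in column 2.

Take the compensation level at the base of the deeper column (depth z_c below the surface of column 1) and equate Σ ρ_i t_i down to z_c; mantle fills any gap and the z_c terms cancel.
Column 1: 36×2870 + (z_c − 36)×3260
Column 2: 1.27×0 + 0.675×2230 + x×2830 + (z_c − 1.27 − 0.675 − x)×3260
The z_c×3260 term appears on both sides and cancels. Collect the known terms of each column as K = Σ(ρt)_known − 3260 × (depth of known layers): K_1 = 103320 − 3260×36 = −14040; K_2 = 1505.25 − 3260×(1.27 + 0.675) = −4835.45.
Balance: K_1 = K_2 − x×(3260 − 2830), so x = (K_2 − K_1)/(3260 − 2830) = 9204.55/430 = 21.4 km.

21.4 km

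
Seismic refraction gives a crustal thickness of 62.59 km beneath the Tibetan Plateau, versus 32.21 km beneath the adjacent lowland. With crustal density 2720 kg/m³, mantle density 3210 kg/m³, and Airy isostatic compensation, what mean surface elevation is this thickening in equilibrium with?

Excess crust Δ = 62.59 km − 32.21 km = 30.38 km, split between elevation h and root r with h + r = Δ.
Airy balance ρ_c h = (ρ_m − ρ_c) r gives r = h ρ_c/(ρ_m − ρ_c), so h (1 + ρ_c/(ρ_m − ρ_c)) = Δ, i.e. h = Δ (ρ_m − ρ_c)/ρ_m.
h = 30.38 km × 490/3210 = 4.64 km.

4.64 km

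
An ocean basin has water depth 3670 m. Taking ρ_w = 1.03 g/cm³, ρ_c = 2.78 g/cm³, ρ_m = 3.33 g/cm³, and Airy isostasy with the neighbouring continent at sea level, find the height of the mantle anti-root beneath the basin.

11700 m

Equating mass per unit area of the two columns: replacing crust with seawater at the top is compensated by replacing crust with mantle at the base: d (ρ_c − ρ_w) = a (ρ_m − ρ_c).
a = d (ρ_c − ρ_w)/(ρ_m − ρ_c) = 3670 m × 1.75/0.55 = 11700 m.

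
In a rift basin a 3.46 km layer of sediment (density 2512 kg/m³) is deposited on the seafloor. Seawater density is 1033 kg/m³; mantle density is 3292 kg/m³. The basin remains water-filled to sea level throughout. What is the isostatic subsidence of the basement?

2.27 km

Submarine loading: the sediment displaces seawater, and the subsidence is in turn flooded, so s (ρ_m − ρ_w) = t (ρ_sed − ρ_w).
s = 3.46 km × (2512 − 1033) / (3292 − 1033) = 2.27 km.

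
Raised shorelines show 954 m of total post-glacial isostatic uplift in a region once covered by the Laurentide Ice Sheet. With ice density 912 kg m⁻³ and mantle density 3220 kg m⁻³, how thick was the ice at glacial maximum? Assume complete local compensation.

3370 m

u = t ρ_ice/ρ_m → t = u ρ_m/ρ_ice = 954 m × 3220/912 = 3370 m.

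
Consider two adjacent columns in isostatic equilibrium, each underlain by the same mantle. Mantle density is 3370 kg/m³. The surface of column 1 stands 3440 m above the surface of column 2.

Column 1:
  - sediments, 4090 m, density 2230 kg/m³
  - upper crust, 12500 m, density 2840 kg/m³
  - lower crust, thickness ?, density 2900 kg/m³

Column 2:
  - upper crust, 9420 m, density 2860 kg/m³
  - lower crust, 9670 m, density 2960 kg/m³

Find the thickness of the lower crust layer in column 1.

Take the compensation level at the base of the deeper column (depth z_c below the surface of column 1) and equate Σ ρ_i t_i down to z_c; mantle fills any gap and the z_c terms cancel.
Column 1: 4090×2230 + 12500×2840 + x×2900 + (z_c − 16590 − x)×3370
Column 2: 3440×0 + 9420×2860 + 9670×2960 + (z_c − 3440 − 19090)×3370
The z_c×3370 term appears on both sides and cancels. Collect the known terms of each column as K = Σ(ρt)_known − 3370 × (depth of known layers): K_1 = 44620700 − 3370×16590 = −11287600; K_2 = 55564400 − 3370×(3440 + 19090) = −20361700.
Balance: K_1 − x×(3370 − 2900) = K_2, so x = (K_1 − K_2)/(3370 − 2900) = 9074100/470 = 19300 m.

19300 m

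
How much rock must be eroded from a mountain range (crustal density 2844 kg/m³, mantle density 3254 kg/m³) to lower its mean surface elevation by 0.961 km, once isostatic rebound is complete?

7.63 km

Net drop Δ = e − u = e − e ρ_c/ρ_m = e (ρ_m − ρ_c)/ρ_m.
e = Δ ρ_m/(ρ_m − ρ_c) = 0.961 km × 3254/410 = 7.63 km.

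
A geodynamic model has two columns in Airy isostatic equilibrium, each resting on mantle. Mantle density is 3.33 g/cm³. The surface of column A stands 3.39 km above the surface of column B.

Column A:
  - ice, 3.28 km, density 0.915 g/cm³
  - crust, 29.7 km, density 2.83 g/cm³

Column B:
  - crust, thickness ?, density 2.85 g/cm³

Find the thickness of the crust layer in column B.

23.9 km

Take the compensation level at the base of the deeper column (depth z_c below the surface of column A) and equate Σ ρ_i t_i down to z_c; mantle fills any gap and the z_c terms cancel.
Column A: 3.28×0.915 + 29.7×2.83 + (z_c − 32.98)×3.33
Column B: 3.39×0 + x×2.85 + (z_c − 3.39 − 0 − x)×3.33
The z_c×3.33 term appears on both sides and cancels. Collect the known terms of each column as K = Σ(ρt)_known − 3.33 × (depth of known layers): K_A = 87.0522 − 3.33×32.98 = −22.7712; K_B = 0 − 3.33×(3.39 + 0) = −11.2887.
Balance: K_A = K_B − x×(3.33 − 2.85), so x = (K_B − K_A)/(3.33 − 2.85) = 11.4825/0.48 = 23.9 km.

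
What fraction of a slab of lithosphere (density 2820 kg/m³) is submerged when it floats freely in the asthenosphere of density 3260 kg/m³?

Submerged fraction = ρ_obj/ρ_fluid = 2820/3260 = 0.865.

0.865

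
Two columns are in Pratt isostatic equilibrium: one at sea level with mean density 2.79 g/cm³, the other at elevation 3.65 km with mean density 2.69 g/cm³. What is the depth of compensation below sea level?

98.2 km

ρ_ref D = ρ (D + h) → D (ρ_ref − ρ) = ρ h.
D = ρ h/(ρ_ref − ρ) = 2.69 × 3.65 km/(2.79 − 2.69) = 98.2 km.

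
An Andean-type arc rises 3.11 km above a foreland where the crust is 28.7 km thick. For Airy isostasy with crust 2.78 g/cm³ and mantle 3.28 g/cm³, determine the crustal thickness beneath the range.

49.1 km

Root depth r = h ρ_c / (ρ_m − ρ_c) = 3.11 km × 2.78 / 0.5 = 17.29 km.
Total thickness = T + h + r = 28.7 km + 3.11 km + 17.29 km = 49.1 km.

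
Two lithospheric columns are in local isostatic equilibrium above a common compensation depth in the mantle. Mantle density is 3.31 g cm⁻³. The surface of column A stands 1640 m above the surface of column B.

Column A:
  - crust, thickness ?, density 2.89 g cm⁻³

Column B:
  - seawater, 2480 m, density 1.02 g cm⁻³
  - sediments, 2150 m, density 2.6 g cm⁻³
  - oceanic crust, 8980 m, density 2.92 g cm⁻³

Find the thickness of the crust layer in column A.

38400 m

Take the compensation level at the base of the deeper column (depth z_c below the surface of column A) and equate Σ ρ_i t_i down to z_c; mantle fills any gap and the z_c terms cancel.
Column A: x×2.89 + (z_c − 0 − x)×3.31
Column B: 1640×0 + 2480×1.02 + 2150×2.6 + 8980×2.92 + (z_c − 1640 − 13610)×3.31
The z_c×3.31 term appears on both sides and cancels. Collect the known terms of each column as K = Σ(ρt)_known − 3.31 × (depth of known layers): K_A = 0 − 3.31×0 = 0; K_B = 34341.2 − 3.31×(1640 + 13610) = −16136.3.
Balance: K_A − x×(3.31 − 2.89) = K_B, so x = (K_A − K_B)/(3.31 − 2.89) = 16136.3/0.42 = 38400 m.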